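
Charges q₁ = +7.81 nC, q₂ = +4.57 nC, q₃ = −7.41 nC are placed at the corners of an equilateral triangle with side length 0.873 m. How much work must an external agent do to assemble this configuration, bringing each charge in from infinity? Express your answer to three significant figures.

-5.77×10⁻⁷ J

The assembly work is the sum of pairwise potential energies, U = Σ_{i<j} kqᵢqⱼ/rᵢⱼ.
All three pair separations equal the side length, 0.873 m.
U = (3.68×10⁻⁷) + (-5.96×10⁻⁷) + (-3.49×10⁻⁷) = -5.77×10⁻⁷ J.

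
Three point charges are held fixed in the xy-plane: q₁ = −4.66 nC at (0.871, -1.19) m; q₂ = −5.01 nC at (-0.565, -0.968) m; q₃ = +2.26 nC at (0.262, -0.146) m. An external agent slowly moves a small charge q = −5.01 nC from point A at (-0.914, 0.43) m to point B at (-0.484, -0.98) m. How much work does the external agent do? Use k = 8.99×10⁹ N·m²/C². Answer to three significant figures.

2.65×10⁻⁶ J

For quasistatic motion the external work equals the change in potential energy: W_ext = qΔV = q(V_B − V_A).
At A: distances to the source charges are 2.41 m, 1.44 m, 1.31 m; V_A = Σ kqᵢ/rᵢ = -33.1 V.
At B: distances to the source charges are 1.37 m, 0.0819 m, 1.12 m; V_B = Σ kqᵢ/rᵢ = -562 V.
ΔV = V_B − V_A = -529 V.
W_ext = qΔV = (-5.01×10⁻⁹ C)(-529 V) = 2.65×10⁻⁶ J.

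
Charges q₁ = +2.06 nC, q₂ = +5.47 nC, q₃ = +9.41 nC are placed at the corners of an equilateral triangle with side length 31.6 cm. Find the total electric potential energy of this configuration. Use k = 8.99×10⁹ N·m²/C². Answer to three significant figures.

2.34×10⁻⁶ J

The work to assemble the configuration equals its total potential energy, U = Σ kqᵢqⱼ/rᵢⱼ over all pairs.
All three pair separations equal the side length, 0.316 m.
U = (3.21×10⁻⁷) + (5.51×10⁻⁷) + (1.46×10⁻⁶) = 2.34×10⁻⁶ J.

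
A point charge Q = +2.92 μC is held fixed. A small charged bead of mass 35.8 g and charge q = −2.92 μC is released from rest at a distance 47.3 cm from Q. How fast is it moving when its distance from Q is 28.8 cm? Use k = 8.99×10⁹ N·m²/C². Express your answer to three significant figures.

2.41 m/s

Only the electrostatic force acts, so mechanical energy is conserved: ½mv² = U₁ − U₂ = kQq(1/r₁ − 1/r₂).
U₁ − U₂ = (8.99×10⁹ N·m²/C²)(2.92×10⁻⁶ C)(-2.92×10⁻⁶ C)(1/0.473 − 1/0.288) = 0.104 J.
v = √(2·0.104/0.0358) = 2.41 m/s.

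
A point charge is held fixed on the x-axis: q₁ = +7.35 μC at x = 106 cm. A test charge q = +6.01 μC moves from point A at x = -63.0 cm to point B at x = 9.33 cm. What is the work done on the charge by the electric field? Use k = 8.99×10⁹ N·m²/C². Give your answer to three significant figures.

The work done by the electric force is W_field = −ΔU = −q(V_B − V_A) = q(V_A − V_B).
At A: distance to the source charge is 1.69 m; V_A = kq₁/r = 3.91×10⁴ V.
At B: distance to the source charge is 0.967 m; V_B = kq₁/r = 6.84×10⁴ V.
ΔV = V_B − V_A = 2.93×10⁴ V.
W_field = −qΔV = −(6.01×10⁻⁶ C)(2.93×10⁴ V) = -0.176 J.

-0.176 J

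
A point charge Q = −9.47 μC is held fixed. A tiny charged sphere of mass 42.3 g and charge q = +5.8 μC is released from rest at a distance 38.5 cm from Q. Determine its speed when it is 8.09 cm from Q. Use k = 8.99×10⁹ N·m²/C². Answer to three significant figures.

Only the electrostatic force acts, so mechanical energy is conserved: ½mv² = U₁ − U₂ = kQq(1/r₁ − 1/r₂).
U₁ − U₂ = (8.99×10⁹ N·m²/C²)(-9.47×10⁻⁶ C)(5.80×10⁻⁶ C)(1/0.385 − 1/0.0809) = 4.82 J.
v = √(2·4.82/0.0423) = 15.1 m/s.

15.1 m/s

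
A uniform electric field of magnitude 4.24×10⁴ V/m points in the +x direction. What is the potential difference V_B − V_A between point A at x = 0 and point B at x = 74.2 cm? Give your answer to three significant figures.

In a uniform field, potential decreases in the direction of E: V_B − V_A = −E·Δx.
V_B − V_A = −(4.24×10⁴ V/m)(0.742 m) = -3.15×10⁴ V.

-3.15×10⁴ V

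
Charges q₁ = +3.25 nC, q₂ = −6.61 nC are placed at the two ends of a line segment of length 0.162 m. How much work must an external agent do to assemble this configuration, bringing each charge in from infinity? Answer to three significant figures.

-1.19×10⁻⁶ J

The assembly work is the sum of pairwise potential energies, U = Σ_{i<j} kqᵢqⱼ/rᵢⱼ.
The separation is r = 0.162 m.
U = (-1.19×10⁻⁶) = -1.19×10⁻⁶ J.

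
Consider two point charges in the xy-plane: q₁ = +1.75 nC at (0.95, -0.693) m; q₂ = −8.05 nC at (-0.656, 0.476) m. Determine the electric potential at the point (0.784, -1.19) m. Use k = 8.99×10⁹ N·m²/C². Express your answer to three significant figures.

The total potential is the scalar sum of each charge's contribution, V = Σ kqᵢ/rᵢ.
Distances from the field point to each charge: r₁ = 0.524 m, r₂ = 2.20 m.
V = k[(1.75×10⁻⁹)/(0.524) + (-8.05×10⁻⁹)/(2.20)] = -2.84 V.

-2.84 V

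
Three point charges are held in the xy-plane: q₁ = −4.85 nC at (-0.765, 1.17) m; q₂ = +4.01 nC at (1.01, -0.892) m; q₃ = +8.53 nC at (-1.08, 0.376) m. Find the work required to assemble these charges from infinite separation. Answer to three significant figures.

-3.74×10⁻⁷ J

The work to assemble the configuration equals its total potential energy, U = Σ kqᵢqⱼ/rᵢⱼ over all pairs.
Pair separations: r₁₂ = 2.72 m, r₁₃ = 0.854 m, r₂₃ = 2.44 m.
U = (-6.43×10⁻⁸) + (-4.35×10⁻⁷) + (1.26×10⁻⁷) = -3.74×10⁻⁷ J.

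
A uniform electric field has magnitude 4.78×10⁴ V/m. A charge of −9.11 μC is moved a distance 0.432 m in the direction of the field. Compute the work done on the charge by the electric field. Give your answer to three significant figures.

-0.188 J

The potential change for a displacement 0.432 m in the direction of the field is ΔV = −Ed = -2.06×10⁴ V.
W_field = −qΔV = -0.188 J.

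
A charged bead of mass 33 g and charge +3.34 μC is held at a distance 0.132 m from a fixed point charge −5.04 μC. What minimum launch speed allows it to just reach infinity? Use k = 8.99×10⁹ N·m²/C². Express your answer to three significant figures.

8.34 m/s

To just escape, total mechanical energy must reach zero at infinity: ½mv²_min + U = 0, so ½mv²_min = −U = |kQq|/r.
|U| = |kQq|/r = (8.99×10⁹ N·m²/C²)(5.04×10⁻⁶)(3.34×10⁻⁶)/(0.132) = 1.15 J.
v_min = √(2|U|/m) = √(2·1.15/0.0330) = 8.34 m/s.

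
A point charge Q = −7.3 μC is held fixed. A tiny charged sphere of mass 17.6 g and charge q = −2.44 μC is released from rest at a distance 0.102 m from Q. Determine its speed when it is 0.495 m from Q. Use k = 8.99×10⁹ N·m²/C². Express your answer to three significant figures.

11.9 m/s

Only the electrostatic force acts, so mechanical energy is conserved: ½mv² = U₁ − U₂ = kQq(1/r₁ − 1/r₂).
U₁ − U₂ = (8.99×10⁹ N·m²/C²)(-7.30×10⁻⁶ C)(-2.44×10⁻⁶ C)(1/0.102 − 1/0.495) = 1.25 J.
v = √(2·1.25/0.0176) = 11.9 m/s.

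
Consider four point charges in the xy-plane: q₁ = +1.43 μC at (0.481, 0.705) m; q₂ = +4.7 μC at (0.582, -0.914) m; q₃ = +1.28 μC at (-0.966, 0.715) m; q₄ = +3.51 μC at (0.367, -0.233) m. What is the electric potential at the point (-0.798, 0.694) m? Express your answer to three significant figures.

Electric potential is a scalar, so the contributions from each charge add algebraically: V = Σ kqᵢ/rᵢ.
Distances from the field point to each charge: r₁ = 1.28 m, r₂ = 2.12 m, r₃ = 0.169 m, r₄ = 1.49 m.
V = k[(1.43×10⁻⁶)/(1.28) + (4.70×10⁻⁶)/(2.12) + (1.28×10⁻⁶)/(0.169) + (3.51×10⁻⁶)/(1.49)] = 1.19×10⁵ V.

1.19×10⁵ V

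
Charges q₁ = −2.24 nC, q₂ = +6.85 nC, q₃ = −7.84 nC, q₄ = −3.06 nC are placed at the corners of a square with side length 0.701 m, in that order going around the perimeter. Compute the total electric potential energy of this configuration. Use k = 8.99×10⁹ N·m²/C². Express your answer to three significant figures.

The work to assemble the configuration equals its total potential energy, U = Σ kqᵢqⱼ/rᵢⱼ over all pairs.
The four side pairs have separation 0.701 m and the two diagonal pairs 0.991 m.
Summing all 6 pair terms gives U = -5.21×10⁻⁷ J.

-5.21×10⁻⁷ J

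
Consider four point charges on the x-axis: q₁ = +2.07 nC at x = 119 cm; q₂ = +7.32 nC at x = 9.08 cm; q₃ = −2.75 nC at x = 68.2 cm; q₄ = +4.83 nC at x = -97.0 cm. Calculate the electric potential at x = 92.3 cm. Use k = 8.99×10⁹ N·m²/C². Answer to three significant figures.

69.1 V

Electric potential is a scalar, so the contributions from each charge add algebraically: V = Σ kqᵢ/rᵢ.
Distances from the field point to each charge: r₁ = 0.267 m, r₂ = 0.832 m, r₃ = 0.241 m, r₄ = 1.89 m.
V = k[(2.07×10⁻⁹)/(0.267) + (7.32×10⁻⁹)/(0.832) + (-2.75×10⁻⁹)/(0.241) + (4.83×10⁻⁹)/(1.89)] = 69.1 V.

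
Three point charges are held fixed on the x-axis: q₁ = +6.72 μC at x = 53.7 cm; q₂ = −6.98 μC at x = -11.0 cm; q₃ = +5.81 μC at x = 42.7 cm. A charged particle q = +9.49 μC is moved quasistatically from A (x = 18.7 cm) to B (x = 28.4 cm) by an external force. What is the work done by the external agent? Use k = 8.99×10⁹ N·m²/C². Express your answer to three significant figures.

2.52 J

For quasistatic motion the external work equals the change in potential energy: W_ext = qΔV = q(V_B − V_A).
At A: distances to the source charges are 0.350 m, 0.297 m, 0.240 m; V_A = Σ kqᵢ/rᵢ = 1.79×10⁵ V.
At B: distances to the source charges are 0.253 m, 0.394 m, 0.143 m; V_B = Σ kqᵢ/rᵢ = 4.45×10⁵ V.
ΔV = V_B − V_A = 2.66×10⁵ V.
W_ext = qΔV = (9.49×10⁻⁶ C)(2.66×10⁵ V) = 2.52 J.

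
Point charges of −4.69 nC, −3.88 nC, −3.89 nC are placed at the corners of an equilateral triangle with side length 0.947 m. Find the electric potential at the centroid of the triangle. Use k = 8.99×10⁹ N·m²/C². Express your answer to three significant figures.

-205 V

The total potential is the scalar sum of each charge's contribution, V = Σ kqᵢ/rᵢ.
The distance from each vertex to the centroid is a/√3 = 0.547 m.
V = k[(-4.69×10⁻⁹)/(0.547) + (-3.88×10⁻⁹)/(0.547) + (-3.89×10⁻⁹)/(0.547)] = -205 V.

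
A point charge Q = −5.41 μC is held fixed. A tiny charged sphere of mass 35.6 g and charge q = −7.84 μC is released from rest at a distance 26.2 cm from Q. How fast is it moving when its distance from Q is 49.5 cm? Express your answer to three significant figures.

6.20 m/s

Only the electrostatic force acts, so mechanical energy is conserved: ½mv² = U₁ − U₂ = kQq(1/r₁ − 1/r₂).
U₁ − U₂ = (8.99×10⁹ N·m²/C²)(-5.41×10⁻⁶ C)(-7.84×10⁻⁶ C)(1/0.262 − 1/0.495) = 0.685 J.
v = √(2·0.685/0.0356) = 6.20 m/s.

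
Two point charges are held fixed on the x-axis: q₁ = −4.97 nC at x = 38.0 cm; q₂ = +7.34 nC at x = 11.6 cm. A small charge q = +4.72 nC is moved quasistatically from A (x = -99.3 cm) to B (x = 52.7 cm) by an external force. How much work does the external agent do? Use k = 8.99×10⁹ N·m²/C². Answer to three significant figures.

For quasistatic motion the external work equals the change in potential energy: W_ext = qΔV = q(V_B − V_A).
At A: distances to the source charges are 1.37 m, 1.11 m; V_A = Σ kqᵢ/rᵢ = 27.0 V.
At B: distances to the source charges are 0.147 m, 0.411 m; V_B = Σ kqᵢ/rᵢ = -143 V.
ΔV = V_B − V_A = -170 V.
W_ext = qΔV = (4.72×10⁻⁹ C)(-170 V) = -8.04×10⁻⁷ J.

-8.04×10⁻⁷ J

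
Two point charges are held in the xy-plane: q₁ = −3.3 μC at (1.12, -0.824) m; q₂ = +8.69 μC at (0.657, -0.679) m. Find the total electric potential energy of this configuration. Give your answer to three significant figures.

-0.531 J

The work to assemble the configuration equals its total potential energy, U = Σ kqᵢqⱼ/rᵢⱼ over all pairs.
Pair separations: r₁₂ = 0.485 m.
U = (-0.531) = -0.531 J.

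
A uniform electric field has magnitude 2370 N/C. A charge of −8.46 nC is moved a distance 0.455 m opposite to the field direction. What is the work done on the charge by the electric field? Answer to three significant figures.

The potential change for a displacement 0.455 m opposite to the field direction is ΔV = +Ed = 1080 V.
W_field = −qΔV = 9.12×10⁻⁶ J.

9.12×10⁻⁶ J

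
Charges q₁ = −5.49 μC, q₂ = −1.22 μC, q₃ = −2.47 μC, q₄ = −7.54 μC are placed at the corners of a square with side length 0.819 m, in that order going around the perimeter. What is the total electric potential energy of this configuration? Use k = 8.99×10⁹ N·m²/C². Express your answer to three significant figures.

0.942 J

The work to assemble the configuration equals its total potential energy, U = Σ kqᵢqⱼ/rᵢⱼ over all pairs.
The four side pairs have separation 0.819 m and the two diagonal pairs 1.16 m.
Summing all 6 pair terms gives U = 0.942 J.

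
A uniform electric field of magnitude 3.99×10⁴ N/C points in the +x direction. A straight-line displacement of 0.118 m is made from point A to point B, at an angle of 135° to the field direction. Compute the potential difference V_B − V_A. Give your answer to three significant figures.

3330 V

Only the component of displacement along E changes the potential: ΔV = −E·d·cosθ.
ΔV = −(3.99×10⁴ V/m)(0.118 m)cos135° = 3330 V.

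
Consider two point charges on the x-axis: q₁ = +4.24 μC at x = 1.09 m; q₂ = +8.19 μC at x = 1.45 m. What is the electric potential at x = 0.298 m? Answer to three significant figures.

1.12×10⁵ V

Electric potential is a scalar, so the contributions from each charge add algebraically: V = Σ kqᵢ/rᵢ.
Distances from the field point to each charge: r₁ = 0.792 m, r₂ = 1.15 m.
V = k[(4.24×10⁻⁶)/(0.792) + (8.19×10⁻⁶)/(1.15)] = 1.12×10⁵ V.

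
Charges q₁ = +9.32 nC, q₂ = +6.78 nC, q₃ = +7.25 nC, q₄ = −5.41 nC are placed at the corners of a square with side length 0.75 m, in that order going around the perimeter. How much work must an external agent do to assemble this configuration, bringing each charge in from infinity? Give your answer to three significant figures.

5.34×10⁻⁷ J

The assembly work is the sum of pairwise potential energies, U = Σ_{i<j} kqᵢqⱼ/rᵢⱼ.
The four side pairs have separation 0.750 m and the two diagonal pairs 1.06 m.
Summing all 6 pair terms gives U = 5.34×10⁻⁷ J.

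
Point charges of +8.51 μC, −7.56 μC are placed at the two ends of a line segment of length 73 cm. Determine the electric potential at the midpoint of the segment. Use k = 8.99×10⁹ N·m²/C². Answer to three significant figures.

2.34×10⁴ V

The total potential is the scalar sum of each charge's contribution, V = Σ kqᵢ/rᵢ.
Each charge is 0.365 m from the midpoint.
V = k[(8.51×10⁻⁶)/(0.365) + (-7.56×10⁻⁶)/(0.365)] = 2.34×10⁴ V.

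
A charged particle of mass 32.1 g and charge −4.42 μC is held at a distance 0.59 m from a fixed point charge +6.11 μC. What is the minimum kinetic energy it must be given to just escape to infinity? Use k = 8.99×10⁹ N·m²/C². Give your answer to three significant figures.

To just escape, total mechanical energy must reach zero at infinity: ½mv²_min + U = 0, so ½mv²_min = −U = |kQq|/r.
|U| = |kQq|/r = (8.99×10⁹ N·m²/C²)(6.11×10⁻⁶)(4.42×10⁻⁶)/(0.590) = 0.412 J.

0.412 J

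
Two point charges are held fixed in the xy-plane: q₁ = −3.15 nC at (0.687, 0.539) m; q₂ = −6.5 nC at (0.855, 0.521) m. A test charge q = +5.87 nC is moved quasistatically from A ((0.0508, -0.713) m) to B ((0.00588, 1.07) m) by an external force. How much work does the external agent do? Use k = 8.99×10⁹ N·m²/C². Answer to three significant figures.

For quasistatic motion the external work equals the change in potential energy: W_ext = qΔV = q(V_B − V_A).
At A: distances to the source charges are 1.40 m, 1.47 m; V_A = Σ kqᵢ/rᵢ = -59.8 V.
At B: distances to the source charges are 0.864 m, 1.01 m; V_B = Σ kqᵢ/rᵢ = -90.6 V.
ΔV = V_B − V_A = -30.7 V.
W_ext = qΔV = (5.87×10⁻⁹ C)(-30.7 V) = -1.80×10⁻⁷ J.

-1.80×10⁻⁷ J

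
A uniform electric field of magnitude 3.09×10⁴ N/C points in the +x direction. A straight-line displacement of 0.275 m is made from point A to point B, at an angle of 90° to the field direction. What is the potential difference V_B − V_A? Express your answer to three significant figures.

Only the component of displacement along E changes the potential: ΔV = −E·d·cosθ.
ΔV = −(3.09×10⁴ V/m)(0.275 m)cos90° = 0 V.

0 V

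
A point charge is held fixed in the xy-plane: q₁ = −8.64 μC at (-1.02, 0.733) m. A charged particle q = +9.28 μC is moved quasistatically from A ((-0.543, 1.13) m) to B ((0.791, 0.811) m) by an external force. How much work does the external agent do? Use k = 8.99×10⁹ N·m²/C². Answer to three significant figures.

For quasistatic motion the external work equals the change in potential energy: W_ext = qΔV = q(V_B − V_A).
At A: distance to the source charge is 0.621 m; V_A = kq₁/r = -1.25×10⁵ V.
At B: distance to the source charge is 1.81 m; V_B = kq₁/r = -4.29×10⁴ V.
ΔV = V_B − V_A = 8.23×10⁴ V.
W_ext = qΔV = (9.28×10⁻⁶ C)(8.23×10⁴ V) = 0.764 J.

0.764 J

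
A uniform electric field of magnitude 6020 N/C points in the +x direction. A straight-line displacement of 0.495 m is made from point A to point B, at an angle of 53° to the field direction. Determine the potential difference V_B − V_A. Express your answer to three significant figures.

Only the component of displacement along E changes the potential: ΔV = −E·d·cosθ.
ΔV = −(6020 V/m)(0.495 m)cos53° = -1790 V.

-1790 V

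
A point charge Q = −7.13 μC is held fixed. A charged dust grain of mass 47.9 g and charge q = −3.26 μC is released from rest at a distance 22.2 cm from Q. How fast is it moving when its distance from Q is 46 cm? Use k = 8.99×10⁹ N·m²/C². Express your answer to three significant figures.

Only the electrostatic force acts, so mechanical energy is conserved: ½mv² = U₁ − U₂ = kQq(1/r₁ − 1/r₂).
U₁ − U₂ = (8.99×10⁹ N·m²/C²)(-7.13×10⁻⁶ C)(-3.26×10⁻⁶ C)(1/0.222 − 1/0.460) = 0.487 J.
v = √(2·0.487/0.0479) = 4.51 m/s.

4.51 m/s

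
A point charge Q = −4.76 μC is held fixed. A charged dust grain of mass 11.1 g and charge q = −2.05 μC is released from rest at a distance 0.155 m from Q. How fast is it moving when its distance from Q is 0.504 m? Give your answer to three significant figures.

Only the electrostatic force acts, so mechanical energy is conserved: ½mv² = U₁ − U₂ = kQq(1/r₁ − 1/r₂).
U₁ − U₂ = (8.99×10⁹ N·m²/C²)(-4.76×10⁻⁶ C)(-2.05×10⁻⁶ C)(1/0.155 − 1/0.504) = 0.392 J.
v = √(2·0.392/0.0111) = 8.40 m/s.

8.40 m/s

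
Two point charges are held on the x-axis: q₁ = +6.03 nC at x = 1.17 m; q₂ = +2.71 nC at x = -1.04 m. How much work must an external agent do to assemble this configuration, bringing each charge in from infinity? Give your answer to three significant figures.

The assembly work is the sum of pairwise potential energies, U = Σ_{i<j} kqᵢqⱼ/rᵢⱼ.
Pair separations: r₁₂ = 2.21 m.
U = (6.65×10⁻⁸) = 6.65×10⁻⁸ J.

6.65×10⁻⁸ J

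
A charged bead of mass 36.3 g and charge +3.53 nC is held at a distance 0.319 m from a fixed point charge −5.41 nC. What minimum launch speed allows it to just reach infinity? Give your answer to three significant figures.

To just escape, total mechanical energy must reach zero at infinity: ½mv²_min + U = 0, so ½mv²_min = −U = |kQq|/r.
|U| = |kQq|/r = (8.99×10⁹ N·m²/C²)(5.41×10⁻⁹)(3.53×10⁻⁹)/(0.319) = 5.38×10⁻⁷ J.
v_min = √(2|U|/m) = √(2·5.38×10⁻⁷/0.0363) = 5.45×10⁻³ m/s.

5.45×10⁻³ m/s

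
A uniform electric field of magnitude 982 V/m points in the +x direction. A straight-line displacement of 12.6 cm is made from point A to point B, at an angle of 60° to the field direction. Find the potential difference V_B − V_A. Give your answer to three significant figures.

-61.9 V

Only the component of displacement along E changes the potential: ΔV = −E·d·cosθ.
ΔV = −(982 V/m)(0.126 m)cos60° = -61.9 V.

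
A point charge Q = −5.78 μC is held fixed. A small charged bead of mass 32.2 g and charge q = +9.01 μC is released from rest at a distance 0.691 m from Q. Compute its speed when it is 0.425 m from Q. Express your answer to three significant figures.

5.13 m/s

Only the electrostatic force acts, so mechanical energy is conserved: ½mv² = U₁ − U₂ = kQq(1/r₁ − 1/r₂).
U₁ − U₂ = (8.99×10⁹ N·m²/C²)(-5.78×10⁻⁶ C)(9.01×10⁻⁶ C)(1/0.691 − 1/0.425) = 0.424 J.
v = √(2·0.424/0.0322) = 5.13 m/s.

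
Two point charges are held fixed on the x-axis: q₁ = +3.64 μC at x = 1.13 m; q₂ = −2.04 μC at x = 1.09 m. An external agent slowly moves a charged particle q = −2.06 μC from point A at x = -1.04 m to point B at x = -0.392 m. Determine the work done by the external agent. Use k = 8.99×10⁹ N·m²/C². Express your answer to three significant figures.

-5.47×10⁻³ J

For quasistatic motion the external work equals the change in potential energy: W_ext = qΔV = q(V_B − V_A).
At A: distances to the source charges are 2.17 m, 2.13 m; V_A = Σ kqᵢ/rᵢ = 6470 V.
At B: distances to the source charges are 1.52 m, 1.48 m; V_B = Σ kqᵢ/rᵢ = 9130 V.
ΔV = V_B − V_A = 2660 V.
W_ext = qΔV = (-2.06×10⁻⁶ C)(2660 V) = -5.47×10⁻³ J.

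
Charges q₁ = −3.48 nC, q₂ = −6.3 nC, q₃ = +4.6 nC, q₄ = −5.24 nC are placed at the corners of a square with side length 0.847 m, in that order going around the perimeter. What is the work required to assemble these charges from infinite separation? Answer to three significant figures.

-9.56×10⁻⁹ J

The work to assemble the configuration equals its total potential energy, U = Σ kqᵢqⱼ/rᵢⱼ over all pairs.
The four side pairs have separation 0.847 m and the two diagonal pairs 1.20 m.
Summing all 6 pair terms gives U = -9.56×10⁻⁹ J.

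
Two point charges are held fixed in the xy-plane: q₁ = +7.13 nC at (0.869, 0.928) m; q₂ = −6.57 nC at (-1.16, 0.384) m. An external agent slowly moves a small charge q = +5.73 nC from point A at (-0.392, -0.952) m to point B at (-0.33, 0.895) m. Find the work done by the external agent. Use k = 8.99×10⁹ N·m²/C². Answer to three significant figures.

1.64×10⁻⁸ J

For quasistatic motion the external work equals the change in potential energy: W_ext = qΔV = q(V_B − V_A).
At A: distances to the source charges are 2.26 m, 1.54 m; V_A = Σ kqᵢ/rᵢ = -10.0 V.
At B: distances to the source charges are 1.20 m, 0.975 m; V_B = Σ kqᵢ/rᵢ = -7.16 V.
ΔV = V_B − V_A = 2.85 V.
W_ext = qΔV = (5.73×10⁻⁹ C)(2.85 V) = 1.64×10⁻⁸ J.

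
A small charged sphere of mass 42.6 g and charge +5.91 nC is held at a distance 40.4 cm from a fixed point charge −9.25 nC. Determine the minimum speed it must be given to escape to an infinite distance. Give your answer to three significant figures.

To just escape, total mechanical energy must reach zero at infinity: ½mv²_min + U = 0, so ½mv²_min = −U = |kQq|/r.
|U| = |kQq|/r = (8.99×10⁹ N·m²/C²)(9.25×10⁻⁹)(5.91×10⁻⁹)/(0.404) = 1.22×10⁻⁶ J.
v_min = √(2|U|/m) = √(2·1.22×10⁻⁶/0.0426) = 7.56×10⁻³ m/s.

7.56×10⁻³ m/s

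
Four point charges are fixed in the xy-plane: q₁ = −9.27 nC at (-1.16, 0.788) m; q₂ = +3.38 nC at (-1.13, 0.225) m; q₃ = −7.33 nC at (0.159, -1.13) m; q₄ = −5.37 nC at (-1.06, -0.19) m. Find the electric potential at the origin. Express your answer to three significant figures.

-136 V

The total potential is the scalar sum of each charge's contribution, V = Σ kqᵢ/rᵢ.
Distances from the field point to each charge: r₁ = 1.40 m, r₂ = 1.15 m, r₃ = 1.14 m, r₄ = 1.08 m.
V = k[(-9.27×10⁻⁹)/(1.40) + (3.38×10⁻⁹)/(1.15) + (-7.33×10⁻⁹)/(1.14) + (-5.37×10⁻⁹)/(1.08)] = -136 V.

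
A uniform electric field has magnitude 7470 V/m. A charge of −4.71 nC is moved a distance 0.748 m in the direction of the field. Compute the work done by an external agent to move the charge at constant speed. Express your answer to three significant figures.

The potential change for a displacement 0.748 m in the direction of the field is ΔV = −Ed = -5590 V.
W_ext = qΔV = 2.63×10⁻⁵ J.

2.63×10⁻⁵ J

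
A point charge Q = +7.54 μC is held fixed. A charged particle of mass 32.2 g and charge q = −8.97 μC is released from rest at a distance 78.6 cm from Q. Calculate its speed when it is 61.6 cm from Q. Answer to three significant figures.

Only the electrostatic force acts, so mechanical energy is conserved: ½mv² = U₁ − U₂ = kQq(1/r₁ − 1/r₂).
U₁ − U₂ = (8.99×10⁹ N·m²/C²)(7.54×10⁻⁶ C)(-8.97×10⁻⁶ C)(1/0.786 − 1/0.616) = 0.213 J.
v = √(2·0.213/0.0322) = 3.64 m/s.

3.64 m/s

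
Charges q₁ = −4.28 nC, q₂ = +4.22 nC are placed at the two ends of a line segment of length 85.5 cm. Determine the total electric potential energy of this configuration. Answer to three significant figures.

-1.90×10⁻⁷ J

The assembly work is the sum of pairwise potential energies, U = Σ_{i<j} kqᵢqⱼ/rᵢⱼ.
The separation is r = 0.855 m.
U = (-1.90×10⁻⁷) = -1.90×10⁻⁷ J.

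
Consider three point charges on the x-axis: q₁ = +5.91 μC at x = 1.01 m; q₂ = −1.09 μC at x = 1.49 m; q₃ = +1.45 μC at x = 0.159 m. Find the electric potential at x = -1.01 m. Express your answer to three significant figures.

3.35×10⁴ V

Electric potential is a scalar, so the contributions from each charge add algebraically: V = Σ kqᵢ/rᵢ.
Distances from the field point to each charge: r₁ = 2.02 m, r₂ = 2.50 m, r₃ = 1.17 m.
V = k[(5.91×10⁻⁶)/(2.02) + (-1.09×10⁻⁶)/(2.50) + (1.45×10⁻⁶)/(1.17)] = 3.35×10⁴ V.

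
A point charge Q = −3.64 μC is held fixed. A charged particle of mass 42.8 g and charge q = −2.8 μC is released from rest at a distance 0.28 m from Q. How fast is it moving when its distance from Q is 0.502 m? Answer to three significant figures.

2.60 m/s

Only the electrostatic force acts, so mechanical energy is conserved: ½mv² = U₁ − U₂ = kQq(1/r₁ − 1/r₂).
U₁ − U₂ = (8.99×10⁹ N·m²/C²)(-3.64×10⁻⁶ C)(-2.80×10⁻⁶ C)(1/0.280 − 1/0.502) = 0.145 J.
v = √(2·0.145/0.0428) = 2.60 m/s.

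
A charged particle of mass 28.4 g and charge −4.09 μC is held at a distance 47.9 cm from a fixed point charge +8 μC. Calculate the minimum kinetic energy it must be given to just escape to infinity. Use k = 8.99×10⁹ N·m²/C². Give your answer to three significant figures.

0.614 J

To just escape, total mechanical energy must reach zero at infinity: ½mv²_min + U = 0, so ½mv²_min = −U = |kQq|/r.
|U| = |kQq|/r = (8.99×10⁹ N·m²/C²)(8.00×10⁻⁶)(4.09×10⁻⁶)/(0.479) = 0.614 J.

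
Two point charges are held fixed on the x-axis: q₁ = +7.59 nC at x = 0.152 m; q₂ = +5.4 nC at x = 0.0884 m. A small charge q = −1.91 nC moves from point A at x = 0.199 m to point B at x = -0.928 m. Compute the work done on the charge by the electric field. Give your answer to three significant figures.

-3.40×10⁻⁶ J

The work done by the electric force is W_field = −ΔU = −q(V_B − V_A) = q(V_A − V_B).
At A: distances to the source charges are 0.0470 m, 0.111 m; V_A = Σ kqᵢ/rᵢ = 1890 V.
At B: distances to the source charges are 1.08 m, 1.02 m; V_B = Σ kqᵢ/rᵢ = 111 V.
ΔV = V_B − V_A = -1780 V.
W_field = −qΔV = −(-1.91×10⁻⁹ C)(-1780 V) = -3.40×10⁻⁶ J.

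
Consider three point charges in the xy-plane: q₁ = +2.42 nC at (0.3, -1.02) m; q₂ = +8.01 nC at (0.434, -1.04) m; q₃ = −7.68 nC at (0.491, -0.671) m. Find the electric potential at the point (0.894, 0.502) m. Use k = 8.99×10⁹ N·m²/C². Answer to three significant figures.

2.40 V

The total potential is the scalar sum of each charge's contribution, V = Σ kqᵢ/rᵢ.
Distances from the field point to each charge: r₁ = 1.63 m, r₂ = 1.61 m, r₃ = 1.24 m.
V = k[(2.42×10⁻⁹)/(1.63) + (8.01×10⁻⁹)/(1.61) + (-7.68×10⁻⁹)/(1.24)] = 2.40 V.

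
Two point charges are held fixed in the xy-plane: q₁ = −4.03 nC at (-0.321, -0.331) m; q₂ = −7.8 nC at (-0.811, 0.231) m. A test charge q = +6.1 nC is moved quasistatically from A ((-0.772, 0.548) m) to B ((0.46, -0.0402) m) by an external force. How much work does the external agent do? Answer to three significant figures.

9.69×10⁻⁷ J

For quasistatic motion the external work equals the change in potential energy: W_ext = qΔV = q(V_B − V_A).
At A: distances to the source charges are 0.988 m, 0.319 m; V_A = Σ kqᵢ/rᵢ = -256 V.
At B: distances to the source charges are 0.833 m, 1.30 m; V_B = Σ kqᵢ/rᵢ = -97.4 V.
ΔV = V_B − V_A = 159 V.
W_ext = qΔV = (6.10×10⁻⁹ C)(159 V) = 9.69×10⁻⁷ J.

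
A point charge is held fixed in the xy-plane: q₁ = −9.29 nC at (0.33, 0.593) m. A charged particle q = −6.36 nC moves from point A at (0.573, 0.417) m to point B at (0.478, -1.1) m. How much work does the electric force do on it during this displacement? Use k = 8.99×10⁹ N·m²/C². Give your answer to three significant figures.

The work done by the electric force is W_field = −ΔU = −q(V_B − V_A) = q(V_A − V_B).
At A: distance to the source charge is 0.300 m; V_A = kq₁/r = -278 V.
At B: distance to the source charge is 1.70 m; V_B = kq₁/r = -49.1 V.
ΔV = V_B − V_A = 229 V.
W_field = −qΔV = −(-6.36×10⁻⁹ C)(229 V) = 1.46×10⁻⁶ J.

1.46×10⁻⁶ J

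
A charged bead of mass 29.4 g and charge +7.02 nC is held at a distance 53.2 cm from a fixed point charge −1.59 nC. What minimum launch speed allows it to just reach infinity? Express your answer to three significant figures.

3.58×10⁻³ m/s

To just escape, total mechanical energy must reach zero at infinity: ½mv²_min + U = 0, so ½mv²_min = −U = |kQq|/r.
|U| = |kQq|/r = (8.99×10⁹ N·m²/C²)(1.59×10⁻⁹)(7.02×10⁻⁹)/(0.532) = 1.89×10⁻⁷ J.
v_min = √(2|U|/m) = √(2·1.89×10⁻⁷/0.0294) = 3.58×10⁻³ m/s.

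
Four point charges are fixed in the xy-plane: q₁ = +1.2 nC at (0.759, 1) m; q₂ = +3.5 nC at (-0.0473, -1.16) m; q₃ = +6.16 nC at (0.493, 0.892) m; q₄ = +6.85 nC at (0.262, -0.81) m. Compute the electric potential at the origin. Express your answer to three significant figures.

162 V

Electric potential is a scalar, so the contributions from each charge add algebraically: V = Σ kqᵢ/rᵢ.
Distances from the field point to each charge: r₁ = 1.26 m, r₂ = 1.16 m, r₃ = 1.02 m, r₄ = 0.851 m.
V = k[(1.20×10⁻⁹)/(1.26) + (3.50×10⁻⁹)/(1.16) + (6.16×10⁻⁹)/(1.02) + (6.85×10⁻⁹)/(0.851)] = 162 V.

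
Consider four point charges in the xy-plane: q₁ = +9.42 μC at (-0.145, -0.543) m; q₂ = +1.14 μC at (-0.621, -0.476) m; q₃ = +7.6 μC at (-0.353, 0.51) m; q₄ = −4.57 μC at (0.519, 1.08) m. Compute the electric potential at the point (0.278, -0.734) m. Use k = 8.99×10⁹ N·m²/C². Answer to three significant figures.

2.20×10⁵ V

Electric potential is a scalar, so the contributions from each charge add algebraically: V = Σ kqᵢ/rᵢ.
Distances from the field point to each charge: r₁ = 0.464 m, r₂ = 0.935 m, r₃ = 1.39 m, r₄ = 1.83 m.
V = k[(9.42×10⁻⁶)/(0.464) + (1.14×10⁻⁶)/(0.935) + (7.60×10⁻⁶)/(1.39) + (-4.57×10⁻⁶)/(1.83)] = 2.20×10⁵ V.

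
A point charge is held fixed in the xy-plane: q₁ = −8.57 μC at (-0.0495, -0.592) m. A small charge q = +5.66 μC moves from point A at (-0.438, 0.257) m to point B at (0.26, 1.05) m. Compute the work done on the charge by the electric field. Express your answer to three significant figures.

The work done by the electric force is W_field = −ΔU = −q(V_B − V_A) = q(V_A − V_B).
At A: distance to the source charge is 0.934 m; V_A = kq₁/r = -8.25×10⁴ V.
At B: distance to the source charge is 1.67 m; V_B = kq₁/r = -4.61×10⁴ V.
ΔV = V_B − V_A = 3.64×10⁴ V.
W_field = −qΔV = −(5.66×10⁻⁶ C)(3.64×10⁴ V) = -0.206 J.

-0.206 J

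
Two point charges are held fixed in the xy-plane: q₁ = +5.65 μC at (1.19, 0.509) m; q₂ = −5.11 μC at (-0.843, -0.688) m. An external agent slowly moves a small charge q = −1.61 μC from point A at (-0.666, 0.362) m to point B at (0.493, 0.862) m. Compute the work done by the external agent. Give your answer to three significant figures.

For quasistatic motion the external work equals the change in potential energy: W_ext = qΔV = q(V_B − V_A).
At A: distances to the source charges are 1.86 m, 1.06 m; V_A = Σ kqᵢ/rᵢ = -1.59×10⁴ V.
At B: distances to the source charges are 0.781 m, 2.05 m; V_B = Σ kqᵢ/rᵢ = 4.26×10⁴ V.
ΔV = V_B − V_A = 5.84×10⁴ V.
W_ext = qΔV = (-1.61×10⁻⁶ C)(5.84×10⁴ V) = -0.0941 J.

-0.0941 J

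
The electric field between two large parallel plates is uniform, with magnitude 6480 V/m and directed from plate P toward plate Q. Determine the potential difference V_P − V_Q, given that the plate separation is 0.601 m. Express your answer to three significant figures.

3890 V

In a uniform field, potential decreases in the direction of E: ΔV = −E·d for a displacement d parallel to E.
Going from Q to P is a displacement of 0.601 m opposite to the field, so V_P − V_Q = +Ed = 3890 V.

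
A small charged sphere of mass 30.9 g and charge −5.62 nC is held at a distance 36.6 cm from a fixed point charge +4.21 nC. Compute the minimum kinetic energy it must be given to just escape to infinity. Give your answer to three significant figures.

To just escape, total mechanical energy must reach zero at infinity: ½mv²_min + U = 0, so ½mv²_min = −U = |kQq|/r.
|U| = |kQq|/r = (8.99×10⁹ N·m²/C²)(4.21×10⁻⁹)(5.62×10⁻⁹)/(0.366) = 5.81×10⁻⁷ J.

5.81×10⁻⁷ J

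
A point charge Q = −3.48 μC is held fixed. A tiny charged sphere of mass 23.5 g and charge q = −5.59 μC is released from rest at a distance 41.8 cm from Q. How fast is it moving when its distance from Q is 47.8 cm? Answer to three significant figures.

Only the electrostatic force acts, so mechanical energy is conserved: ½mv² = U₁ − U₂ = kQq(1/r₁ − 1/r₂).
U₁ − U₂ = (8.99×10⁹ N·m²/C²)(-3.48×10⁻⁶ C)(-5.59×10⁻⁶ C)(1/0.418 − 1/0.478) = 0.0525 J.
v = √(2·0.0525/0.0235) = 2.11 m/s.

2.11 m/s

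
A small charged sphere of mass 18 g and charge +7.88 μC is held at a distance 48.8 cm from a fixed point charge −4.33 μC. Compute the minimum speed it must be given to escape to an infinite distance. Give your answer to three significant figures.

To just escape, total mechanical energy must reach zero at infinity: ½mv²_min + U = 0, so ½mv²_min = −U = |kQq|/r.
|U| = |kQq|/r = (8.99×10⁹ N·m²/C²)(4.33×10⁻⁶)(7.88×10⁻⁶)/(0.488) = 0.629 J.
v_min = √(2|U|/m) = √(2·0.629/0.0180) = 8.36 m/s.

8.36 m/s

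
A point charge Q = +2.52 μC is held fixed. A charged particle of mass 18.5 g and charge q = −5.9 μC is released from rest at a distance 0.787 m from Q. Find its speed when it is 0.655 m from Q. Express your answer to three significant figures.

1.92 m/s

Only the electrostatic force acts, so mechanical energy is conserved: ½mv² = U₁ − U₂ = kQq(1/r₁ − 1/r₂).
U₁ − U₂ = (8.99×10⁹ N·m²/C²)(2.52×10⁻⁶ C)(-5.90×10⁻⁶ C)(1/0.787 − 1/0.655) = 0.0342 J.
v = √(2·0.0342/0.0185) = 1.92 m/s.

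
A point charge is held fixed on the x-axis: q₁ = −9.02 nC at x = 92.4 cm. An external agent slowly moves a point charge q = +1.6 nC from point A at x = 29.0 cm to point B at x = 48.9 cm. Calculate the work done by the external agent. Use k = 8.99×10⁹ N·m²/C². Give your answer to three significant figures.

For quasistatic motion the external work equals the change in potential energy: W_ext = qΔV = q(V_B − V_A).
At A: distance to the source charge is 0.634 m; V_A = kq₁/r = -128 V.
At B: distance to the source charge is 0.435 m; V_B = kq₁/r = -186 V.
ΔV = V_B − V_A = -58.5 V.
W_ext = qΔV = (1.60×10⁻⁹ C)(-58.5 V) = -9.36×10⁻⁸ J.

-9.36×10⁻⁸ J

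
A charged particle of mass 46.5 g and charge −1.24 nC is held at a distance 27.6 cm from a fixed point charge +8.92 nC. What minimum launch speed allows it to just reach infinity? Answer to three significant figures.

To just escape, total mechanical energy must reach zero at infinity: ½mv²_min + U = 0, so ½mv²_min = −U = |kQq|/r.
|U| = |kQq|/r = (8.99×10⁹ N·m²/C²)(8.92×10⁻⁹)(1.24×10⁻⁹)/(0.276) = 3.60×10⁻⁷ J.
v_min = √(2|U|/m) = √(2·3.60×10⁻⁷/0.0465) = 3.94×10⁻³ m/s.

3.94×10⁻³ m/s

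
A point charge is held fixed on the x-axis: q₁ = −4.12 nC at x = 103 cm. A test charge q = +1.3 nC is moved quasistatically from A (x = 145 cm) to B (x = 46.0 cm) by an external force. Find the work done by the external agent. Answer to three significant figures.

For quasistatic motion the external work equals the change in potential energy: W_ext = qΔV = q(V_B − V_A).
At A: distance to the source charge is 0.420 m; V_A = kq₁/r = -88.2 V.
At B: distance to the source charge is 0.570 m; V_B = kq₁/r = -65.0 V.
ΔV = V_B − V_A = 23.2 V.
W_ext = qΔV = (1.30×10⁻⁹ C)(23.2 V) = 3.02×10⁻⁸ J.

3.02×10⁻⁸ J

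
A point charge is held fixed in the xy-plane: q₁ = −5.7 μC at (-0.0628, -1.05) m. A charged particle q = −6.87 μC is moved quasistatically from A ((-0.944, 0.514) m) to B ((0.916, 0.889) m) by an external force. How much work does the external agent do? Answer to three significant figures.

For quasistatic motion the external work equals the change in potential energy: W_ext = qΔV = q(V_B − V_A).
At A: distance to the source charge is 1.80 m; V_A = kq₁/r = -2.85×10⁴ V.
At B: distance to the source charge is 2.17 m; V_B = kq₁/r = -2.36×10⁴ V.
ΔV = V_B − V_A = 4950 V.
W_ext = qΔV = (-6.87×10⁻⁶ C)(4950 V) = -0.0340 J.

-0.0340 J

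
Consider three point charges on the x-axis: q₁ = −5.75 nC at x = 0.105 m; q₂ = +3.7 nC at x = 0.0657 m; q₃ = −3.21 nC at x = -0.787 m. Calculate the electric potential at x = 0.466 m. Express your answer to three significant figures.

-83.1 V

Electric potential is a scalar, so the contributions from each charge add algebraically: V = Σ kqᵢ/rᵢ.
Distances from the field point to each charge: r₁ = 0.361 m, r₂ = 0.400 m, r₃ = 1.25 m.
V = k[(-5.75×10⁻⁹)/(0.361) + (3.70×10⁻⁹)/(0.400) + (-3.21×10⁻⁹)/(1.25)] = -83.1 V.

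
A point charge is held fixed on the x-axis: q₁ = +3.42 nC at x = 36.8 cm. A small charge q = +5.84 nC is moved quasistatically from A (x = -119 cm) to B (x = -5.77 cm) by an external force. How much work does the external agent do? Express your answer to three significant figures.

For quasistatic motion the external work equals the change in potential energy: W_ext = qΔV = q(V_B − V_A).
At A: distance to the source charge is 1.56 m; V_A = kq₁/r = 19.7 V.
At B: distance to the source charge is 0.426 m; V_B = kq₁/r = 72.2 V.
ΔV = V_B − V_A = 52.5 V.
W_ext = qΔV = (5.84×10⁻⁹ C)(52.5 V) = 3.07×10⁻⁷ J.

3.07×10⁻⁷ J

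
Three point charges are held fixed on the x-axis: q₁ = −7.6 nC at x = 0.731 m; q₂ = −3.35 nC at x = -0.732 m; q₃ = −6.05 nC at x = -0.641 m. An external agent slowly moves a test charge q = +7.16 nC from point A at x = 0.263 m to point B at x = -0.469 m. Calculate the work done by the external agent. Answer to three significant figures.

For quasistatic motion the external work equals the change in potential energy: W_ext = qΔV = q(V_B − V_A).
At A: distances to the source charges are 0.468 m, 0.995 m, 0.904 m; V_A = Σ kqᵢ/rᵢ = -236 V.
At B: distances to the source charges are 1.20 m, 0.263 m, 0.172 m; V_B = Σ kqᵢ/rᵢ = -488 V.
ΔV = V_B − V_A = -251 V.
W_ext = qΔV = (7.16×10⁻⁹ C)(-251 V) = -1.80×10⁻⁶ J.

-1.80×10⁻⁶ J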